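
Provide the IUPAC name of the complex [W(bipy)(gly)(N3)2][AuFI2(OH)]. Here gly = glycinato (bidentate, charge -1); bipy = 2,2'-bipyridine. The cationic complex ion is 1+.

Both ions are complex: the cation is named first with the plain metal name, the anion second with the -ate form; each ion's ligands are alphabetised independently.
The complex cation is given as 1+; its ligand charges sum to -3, so W = +4.
A 1:1 salt means the anion carries the equal and opposite charge, 1−.
Anion: ligand charges sum to -4; for the ion to be 1−, Au = +3.

diazido(2,2'-bipyridine)(glycinato)tungsten(IV) fluorohydroxodiiodoaurate(III)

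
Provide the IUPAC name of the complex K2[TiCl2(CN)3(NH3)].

potassium amminedichlorotricyanotitanate(III)

The 2 potassium counter-ions carry a total charge of +2, so each complex ion is 2−.
Ligand charges: 1×ammine (neutral), 2×chloro (-1 each), 3×cyano (-1 each); total -5. So Ti + (-5) = 2−, giving Ti = +3.
Ligands are named alphabetically: ammine before chloro before cyano.
The complex ion is anionic, so titanium takes the -ate form titanate(III).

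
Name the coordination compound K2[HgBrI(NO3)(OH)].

potassium bromohydroxoiodonitratomercurate(II)

The 2 potassium counter-ions carry a total charge of +2, so each complex ion is 2−.
Ligand charges: 1×iodo (-1 each), 1×nitrato (-1 each), 1×hydroxo (-1 each), 1×bromo (-1 each); total -4. So Hg + (-4) = 2−, giving Hg = +2.
The complex ion is anionic, so mercury takes the -ate form mercurate(II).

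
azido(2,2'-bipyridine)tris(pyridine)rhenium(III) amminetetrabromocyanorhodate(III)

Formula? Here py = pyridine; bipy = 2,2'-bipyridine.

Cation [Re…]: ligand charges -1, Re(III) ⇒ ion charge 2+.
Anion [Rh…]: ligand charges -5, Rh(III) ⇒ ion charge 2−.
One 2+ cation balances one 2− anion.

[Re(bipy)(N3)(py)3][RhBr4(CN)(NH3)]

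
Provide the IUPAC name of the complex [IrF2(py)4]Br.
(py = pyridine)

The 1 bromide counter-ion carries a total charge of -1, so each complex ion is 1+.
Ligand charges: 4×pyridine (neutral), 2×fluoro (-1 each); total -2. So Ir + (-2) = 1+, giving Ir = +3.
Ligands are named alphabetically: fluoro before pyridine.

difluorotetrakis(pyridine)iridium(III) bromide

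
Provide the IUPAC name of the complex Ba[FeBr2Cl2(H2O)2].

The 1 barium counter-ion carries a total charge of +2, so each complex ion is 2−.
Ligand charges: 2×bromo (-1 each), 2×chloro (-1 each), 2×aqua (neutral); total -4. So Fe + (-4) = 2−, giving Fe = +2.
The complex ion is anionic, so iron takes the -ate form ferrate(II).

barium diaquadibromodichloroferrate(II)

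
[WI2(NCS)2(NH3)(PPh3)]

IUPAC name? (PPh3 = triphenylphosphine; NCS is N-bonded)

There is no counter-ion, so the complex is neutral overall.
Ligand charges: 1×triphenylphosphine (neutral), 2×isothiocyanato (-1 each), 2×iodo (-1 each), 1×ammine (neutral); total -4. So W + (-4) = 0, giving W = +4.
Ligands are named alphabetically: ammine before iodo before isothiocyanato before triphenylphosphine.

amminediiododiisothiocyanato(triphenylphosphine)tungsten(IV)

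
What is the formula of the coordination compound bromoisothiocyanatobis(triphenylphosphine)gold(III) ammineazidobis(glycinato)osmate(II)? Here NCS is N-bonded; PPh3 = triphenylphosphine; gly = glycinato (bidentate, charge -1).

Cation [Au…]: ligand charges -2, Au(III) ⇒ ion charge 1+.
Anion [Os…]: ligand charges -3, Os(II) ⇒ ion charge 1−.
One 1+ cation balances one 1− anion.

[AuBr(NCS)(PPh3)2][Os(gly)2(N3)(NH3)]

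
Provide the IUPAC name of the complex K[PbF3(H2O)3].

potassium triaquatrifluoroplumbate(II)

The 1 potassium counter-ion carries a total charge of +1, so each complex ion is 1−.
Ligand charges: 3×fluoro (-1 each), 3×aqua (neutral); total -3. So Pb + (-3) = 1−, giving Pb = +2.
Ligands are named alphabetically: aqua before fluoro.
The complex ion is anionic, so lead takes the -ate form plumbate(II).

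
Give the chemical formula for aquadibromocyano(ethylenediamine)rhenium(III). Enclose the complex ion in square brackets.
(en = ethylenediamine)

[ReBr2(CN)(en)(H2O)]

Ligands: 2 bromo (Br, -1), 1 ethylenediamine (en, neutral), 1 cyano (CN, -1), 1 aqua (H2O, neutral). Ligand charge sum = -3.
With Re in oxidation state +3, the complex ion is [Re...].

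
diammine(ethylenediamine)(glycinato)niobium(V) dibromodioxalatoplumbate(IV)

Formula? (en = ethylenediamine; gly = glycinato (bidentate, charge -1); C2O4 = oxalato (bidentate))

[Nb(en)(gly)(NH3)2][PbBr2(C2O4)2]2

Cation [Nb…]: ligand charges -1, Nb(V) ⇒ ion charge 4+.
Anion [Pb…]: ligand charges -6, Pb(IV) ⇒ ion charge 2−.
One 4+ cation requires 2 of the 2− anion.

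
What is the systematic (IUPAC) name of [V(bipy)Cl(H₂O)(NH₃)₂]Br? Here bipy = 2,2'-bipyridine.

The 1 bromide counter-ion carries a total charge of -1, so each complex ion is 1+.
Ligand charges: 1×2,2'-bipyridine (neutral), 1×chloro (-1 each), 1×aqua (neutral), 2×ammine (neutral); total -1. So V + (-1) = 1+, giving V = +2.
Ligands are named alphabetically: ammine before aqua before bipyridine before chloro.

diammineaqua(2,2'-bipyridine)chlorovanadium(II) bromide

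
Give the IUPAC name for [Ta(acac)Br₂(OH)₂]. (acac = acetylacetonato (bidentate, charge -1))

(acetylacetonato)dibromodihydroxotantalum(V)

There is no counter-ion, so the complex is neutral overall.
Ligand charges: 2×bromo (-1 each), 2×hydroxo (-1 each), 1×acetylacetonato (-1 each); total -5. So Ta + (-5) = 0, giving Ta = +5.
Ligands are named alphabetically: acetylacetonato before bromo before hydroxo.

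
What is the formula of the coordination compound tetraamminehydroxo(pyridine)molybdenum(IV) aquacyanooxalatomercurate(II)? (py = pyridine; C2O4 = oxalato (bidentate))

Cation [Mo…]: ligand charges -1, Mo(IV) ⇒ ion charge 3+.
Anion [Hg…]: ligand charges -3, Hg(II) ⇒ ion charge 1−.

[Mo(NH3)4(OH)(py)][Hg(C2O4)(CN)(H2O)]3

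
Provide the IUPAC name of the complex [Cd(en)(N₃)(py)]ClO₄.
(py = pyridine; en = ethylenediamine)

azido(ethylenediamine)(pyridine)cadmium(II) perchlorate

The 1 perchlorate counter-ion carries a total charge of -1, so each complex ion is 1+.
Ligand charges: 1×pyridine (neutral), 1×azido (-1 each), 1×ethylenediamine (neutral); total -1. So Cd + (-1) = 1+, giving Cd = +2.
Ligands are named alphabetically: azido before ethylenediamine before pyridine.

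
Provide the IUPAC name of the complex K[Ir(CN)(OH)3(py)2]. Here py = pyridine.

potassium cyanotrihydroxobis(pyridine)iridate(III)

The 1 potassium counter-ion carries a total charge of +1, so each complex ion is 1−.
Ligand charges: 1×cyano (-1 each), 3×hydroxo (-1 each), 2×pyridine (neutral); total -4. So Ir + (-4) = 1−, giving Ir = +3.
The complex ion is anionic, so iridium takes the -ate form iridate(III).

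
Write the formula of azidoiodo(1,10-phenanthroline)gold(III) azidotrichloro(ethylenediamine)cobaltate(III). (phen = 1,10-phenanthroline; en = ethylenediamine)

[AuI(N3)(phen)][CoCl3(en)(N3)]

Cation [Au…]: ligand charges -2, Au(III) ⇒ ion charge 1+.
Anion [Co…]: ligand charges -4, Co(III) ⇒ ion charge 1−.
One 1+ cation balances one 1− anion.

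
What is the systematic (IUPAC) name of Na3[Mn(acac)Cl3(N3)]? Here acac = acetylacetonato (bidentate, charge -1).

sodium (acetylacetonato)azidotrichloromanganate(II)

The 3 sodium counter-ions carry a total charge of +3, so each complex ion is 3−.
Ligand charges: 1×azido (-1 each), 1×acetylacetonato (-1 each), 3×chloro (-1 each); total -5. So Mn + (-5) = 3−, giving Mn = +2.
Ligands are named alphabetically: acetylacetonato before azido before chloro.
The complex ion is anionic, so manganese takes the -ate form manganate(II).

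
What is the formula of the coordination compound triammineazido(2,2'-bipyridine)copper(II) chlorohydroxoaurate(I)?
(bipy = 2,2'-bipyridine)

[Cu(bipy)(N3)(NH3)3][AuCl(OH)]

Cation [Cu…]: ligand charges -1, Cu(II) ⇒ ion charge 1+.
Anion [Au…]: ligand charges -2, Au(I) ⇒ ion charge 1−.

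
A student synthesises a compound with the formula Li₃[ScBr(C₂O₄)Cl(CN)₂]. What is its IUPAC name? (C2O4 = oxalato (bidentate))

lithium bromochlorodicyanooxalatoscandate(III)

The 3 lithium counter-ions carry a total charge of +3, so each complex ion is 3−.
Ligand charges: 1×chloro (-1 each), 1×bromo (-1 each), 1×oxalato (-2 each), 2×cyano (-1 each); total -6. So Sc + (-6) = 3−, giving Sc = +3.
Ligands are named alphabetically: bromo before chloro before cyano before oxalato.
The complex ion is anionic, so scandium takes the -ate form scandate(III).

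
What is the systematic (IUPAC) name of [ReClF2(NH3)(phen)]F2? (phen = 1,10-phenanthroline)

The 2 fluoride counter-ions carry a total charge of -2, so each complex ion is 2+.
Ligand charges: 1×chloro (-1 each), 1×ammine (neutral), 1×1,10-phenanthroline (neutral), 2×fluoro (-1 each); total -3. So Re + (-3) = 2+, giving Re = +5.
Ligands are named alphabetically: ammine before chloro before fluoro before phenanthroline.

amminechlorodifluoro(1,10-phenanthroline)rhenium(V) fluoride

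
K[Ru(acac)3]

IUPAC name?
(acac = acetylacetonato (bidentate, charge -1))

The 1 potassium counter-ion carries a total charge of +1, so each complex ion is 1−.
Ligand charges: 3×acetylacetonato (-1 each); total -3. So Ru + (-3) = 1−, giving Ru = +2.
The complex ion is anionic, so ruthenium takes the -ate form ruthenate(II).

potassium tris(acetylacetonato)ruthenate(II)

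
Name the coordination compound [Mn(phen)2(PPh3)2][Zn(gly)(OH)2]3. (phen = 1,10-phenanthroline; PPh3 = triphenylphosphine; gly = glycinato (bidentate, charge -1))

Both ions are complex: the cation is named first with the plain metal name, the anion second with the -ate form; each ion's ligands are alphabetised independently.
Zinc is always +2 in its complexes; the anion's ligand charges sum to -3, so the complex anion is 1−.
With 3 anions per cation, the cation must be 3×1 = 3+.
Cation: ligand charges sum to 0; for the ion to be 3+, Mn = +3.

bis(1,10-phenanthroline)bis(triphenylphosphine)manganese(III) (glycinato)dihydroxozincate(II)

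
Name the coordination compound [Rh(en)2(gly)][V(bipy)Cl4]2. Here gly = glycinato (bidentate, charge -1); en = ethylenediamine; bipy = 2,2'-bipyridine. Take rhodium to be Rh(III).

bis(ethylenediamine)(glycinato)rhodium(III) (2,2'-bipyridine)tetrachlorovanadate(III)

Both ions are complex: the cation is named first with the plain metal name, the anion second with the -ate form; each ion's ligands are alphabetised independently.
Rh is given as +3; the cation's ligand charges sum to -1, so the complex cation is 2+.
With 2 anions per cation, each anion must be 2/2 = 1−.
Anion: ligand charges sum to -4; for the ion to be 1−, V = +3.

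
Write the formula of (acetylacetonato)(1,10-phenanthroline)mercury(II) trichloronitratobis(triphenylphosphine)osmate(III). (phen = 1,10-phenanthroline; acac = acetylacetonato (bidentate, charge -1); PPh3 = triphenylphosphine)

[Hg(acac)(phen)][OsCl3(NO3)(PPh3)2]

Cation [Hg…]: ligand charges -1, Hg(II) ⇒ ion charge 1+.
Anion [Os…]: ligand charges -4, Os(III) ⇒ ion charge 1−.
One 1+ cation balances one 1− anion.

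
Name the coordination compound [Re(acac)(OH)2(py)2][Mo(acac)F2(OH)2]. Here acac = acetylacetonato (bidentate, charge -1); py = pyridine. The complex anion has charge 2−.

Both ions are complex: the cation is named first with the plain metal name, the anion second with the -ate form; each ion's ligands are alphabetised independently.
The complex anion is given as 2−; its ligand charges sum to -5, so Mo = +3.
A 1:1 salt means the cation carries the equal and opposite charge, 2+.
Cation: ligand charges sum to -3; for the ion to be 2+, Re = +5.

(acetylacetonato)dihydroxobis(pyridine)rhenium(V) (acetylacetonato)difluorodihydroxomolybdate(III)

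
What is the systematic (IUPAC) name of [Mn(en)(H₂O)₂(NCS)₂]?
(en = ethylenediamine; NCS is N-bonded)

diaqua(ethylenediamine)diisothiocyanatomanganese(II)

There is no counter-ion, so the complex is neutral overall.
Ligand charges: 2×aqua (neutral), 1×ethylenediamine (neutral), 2×isothiocyanato (-1 each); total -2. So Mn + (-2) = 0, giving Mn = +2.
Ligands are named alphabetically: aqua before ethylenediamine before isothiocyanato.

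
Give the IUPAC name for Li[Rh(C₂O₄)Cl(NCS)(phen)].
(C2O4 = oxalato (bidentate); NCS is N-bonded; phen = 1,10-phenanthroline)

The 1 lithium counter-ion carries a total charge of +1, so each complex ion is 1−.
Ligand charges: 1×chloro (-1 each), 1×oxalato (-2 each), 1×isothiocyanato (-1 each), 1×1,10-phenanthroline (neutral); total -4. So Rh + (-4) = 1−, giving Rh = +3.
Ligands are named alphabetically: chloro before isothiocyanato before oxalato before phenanthroline.
The complex ion is anionic, so rhodium takes the -ate form rhodate(III).

lithium chloroisothiocyanatooxalato(1,10-phenanthroline)rhodate(III)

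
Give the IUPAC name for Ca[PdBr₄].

calcium tetrabromopalladate(II)

The 1 calcium counter-ion carries a total charge of +2, so each complex ion is 2−.
Ligand charges: 4×bromo (-1 each); total -4. So Pd + (-4) = 2−, giving Pd = +2.
The complex ion is anionic, so palladium takes the -ate form palladate(II).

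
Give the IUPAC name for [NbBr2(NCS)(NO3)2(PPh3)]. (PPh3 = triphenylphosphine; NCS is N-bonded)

dibromoisothiocyanatodinitrato(triphenylphosphine)niobium(V)

There is no counter-ion, so the complex is neutral overall.
Ligand charges: 1×triphenylphosphine (neutral), 2×nitrato (-1 each), 2×bromo (-1 each), 1×isothiocyanato (-1 each); total -5. So Nb + (-5) = 0, giving Nb = +5.
Ligands are named alphabetically: bromo before isothiocyanato before nitrato before triphenylphosphine.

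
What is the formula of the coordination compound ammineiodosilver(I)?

[AgI(NH3)]

Ligands: 1 iodo (I, -1), 1 ammine (NH3, neutral). Ligand charge sum = -1.
With Ag in oxidation state +1, the complex ion is [Ag...].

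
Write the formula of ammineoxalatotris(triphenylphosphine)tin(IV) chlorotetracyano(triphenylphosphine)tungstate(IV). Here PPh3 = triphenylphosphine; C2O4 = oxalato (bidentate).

Cation [Sn…]: ligand charges -2, Sn(IV) ⇒ ion charge 2+.
Anion [W…]: ligand charges -5, W(IV) ⇒ ion charge 1−.

[Sn(C2O4)(NH3)(PPh3)3][WCl(CN)4(PPh3)]2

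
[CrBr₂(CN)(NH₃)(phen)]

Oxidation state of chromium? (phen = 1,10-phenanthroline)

+3

No counter-ion: the bracketed complex is neutral.
Ligand charges: 1×NH3 neutral; 2×Br = -2; 1×CN = -1; 1×phen neutral; sum -3.
Cr + (-3) = 0 ⇒ Cr is +3.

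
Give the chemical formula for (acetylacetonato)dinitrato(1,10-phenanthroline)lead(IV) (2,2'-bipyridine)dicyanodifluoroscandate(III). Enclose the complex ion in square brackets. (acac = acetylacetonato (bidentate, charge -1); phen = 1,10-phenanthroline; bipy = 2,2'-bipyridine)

[Pb(acac)(NO3)2(phen)][Sc(bipy)(CN)2F2]

Cation [Pb…]: ligand charges -3, Pb(IV) ⇒ ion charge 1+.
Anion [Sc…]: ligand charges -4, Sc(III) ⇒ ion charge 1−.
One 1+ cation balances one 1− anion.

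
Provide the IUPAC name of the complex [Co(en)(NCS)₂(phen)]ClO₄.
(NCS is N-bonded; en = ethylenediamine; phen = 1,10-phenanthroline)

(ethylenediamine)diisothiocyanato(1,10-phenanthroline)cobalt(III) perchlorate

The 1 perchlorate counter-ion carries a total charge of -1, so each complex ion is 1+.
Ligand charges: 2×isothiocyanato (-1 each), 1×ethylenediamine (neutral), 1×1,10-phenanthroline (neutral); total -2. So Co + (-2) = 1+, giving Co = +3.
Ligands are named alphabetically: ethylenediamine before isothiocyanato before phenanthroline.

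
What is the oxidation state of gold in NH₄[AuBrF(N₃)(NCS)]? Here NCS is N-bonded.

1 ammonium outside the brackets (+1 each) → the complex ion is 1−.
Ligand charges: 1×N3 = -1; 1×F = -1; 1×Br = -1; 1×NCS = -1; sum -4.
Au + (-4) = 1− ⇒ Au is +3.

+3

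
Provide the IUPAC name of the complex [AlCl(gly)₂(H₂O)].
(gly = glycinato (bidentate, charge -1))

There is no counter-ion, so the complex is neutral overall.
Ligand charges: 2×glycinato (-1 each), 1×aqua (neutral), 1×chloro (-1 each); total -3. So Al + (-3) = 0, giving Al = +3.
Ligands are named alphabetically: aqua before chloro before glycinato.

aquachlorobis(glycinato)aluminium(III)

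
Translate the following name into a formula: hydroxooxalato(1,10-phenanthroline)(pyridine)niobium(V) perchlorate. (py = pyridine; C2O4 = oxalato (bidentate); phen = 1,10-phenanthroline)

Ligands: 1 pyridine (py, neutral), 1 hydroxo (OH, -1), 1 oxalato (C2O4, -2), 1 1,10-phenanthroline (phen, neutral). Ligand charge sum = -3.
With Nb in oxidation state +5, the complex ion is [Nb...]^2+.
Charge balance with perchlorate (-1) requires 1 complex ion per 2 perchlorate.

[Nb(C2O4)(OH)(phen)(py)](ClO4)2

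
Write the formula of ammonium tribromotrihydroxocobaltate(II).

(NH4)4[CoBr3(OH)3]

Ligands: 3 hydroxo (OH, -1), 3 bromo (Br, -1). Ligand charge sum = -6.
With Co in oxidation state +2, the complex ion is [Co...]^4−.
Charge balance with ammonium (+1) requires 1 complex ion per 4 ammonium.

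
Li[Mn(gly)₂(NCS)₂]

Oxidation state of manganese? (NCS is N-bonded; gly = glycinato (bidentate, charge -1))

1 lithium outside the brackets (+1 each) → the complex ion is 1−.
Ligand charges: 2×NCS = -2; 2×gly = -2; sum -4.
Mn + (-4) = 1− ⇒ Mn is +3.

+3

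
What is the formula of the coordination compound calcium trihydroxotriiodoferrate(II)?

Ca2[FeI3(OH)3]

Ligands: 3 hydroxo (OH, -1), 3 iodo (I, -1). Ligand charge sum = -6.
With Fe in oxidation state +2, the complex ion is [Fe...]^4−.
Charge balance with calcium (+2) requires 1 complex ion per 2 calcium.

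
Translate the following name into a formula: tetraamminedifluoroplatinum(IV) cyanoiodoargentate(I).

[PtF2(NH3)4][Ag(CN)I]2

Cation [Pt…]: ligand charges -2, Pt(IV) ⇒ ion charge 2+.
Anion [Ag…]: ligand charges -2, Ag(I) ⇒ ion charge 1−.
One 2+ cation requires 2 of the 1− anion.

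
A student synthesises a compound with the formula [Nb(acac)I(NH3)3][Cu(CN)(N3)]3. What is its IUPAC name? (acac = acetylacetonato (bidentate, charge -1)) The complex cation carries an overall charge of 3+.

(acetylacetonato)triammineiodoniobium(V) azidocyanocuprate(I)

Both ions are complex: the cation is named first with the plain metal name, the anion second with the -ate form; each ion's ligands are alphabetised independently.
The complex cation is given as 3+; its ligand charges sum to -2, so Nb = +5.
With 3 anions per cation, each anion must be 3/3 = 1−.
Anion: ligand charges sum to -2; for the ion to be 1−, Cu = +1.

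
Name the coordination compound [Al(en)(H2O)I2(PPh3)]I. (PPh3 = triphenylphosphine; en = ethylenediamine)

The 1 iodide counter-ion carries a total charge of -1, so each complex ion is 1+.
Ligand charges: 1×triphenylphosphine (neutral), 1×aqua (neutral), 1×ethylenediamine (neutral), 2×iodo (-1 each); total -2. So Al + (-2) = 1+, giving Al = +3.
Ligands are named alphabetically: aqua before ethylenediamine before iodo before triphenylphosphine.

aqua(ethylenediamine)diiodo(triphenylphosphine)aluminium(III) iodide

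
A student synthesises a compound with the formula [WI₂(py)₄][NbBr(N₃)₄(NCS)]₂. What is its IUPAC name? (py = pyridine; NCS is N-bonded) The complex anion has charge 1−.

Both ions are complex: the cation is named first with the plain metal name, the anion second with the -ate form; each ion's ligands are alphabetised independently.
The complex anion is given as 1−; its ligand charges sum to -6, so Nb = +5.
With 2 anions per cation, the cation must be 2×1 = 2+.
Cation: ligand charges sum to -2; for the ion to be 2+, W = +4.

diiodotetrakis(pyridine)tungsten(IV) tetraazidobromoisothiocyanatoniobate(V)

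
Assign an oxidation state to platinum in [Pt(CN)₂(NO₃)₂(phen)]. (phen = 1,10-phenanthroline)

No counter-ion: the bracketed complex is neutral.
Ligand charges: 2×CN = -2; 1×phen neutral; 2×NO3 = -2; sum -4.
Pt + (-4) = 0 ⇒ Pt is +4.

+4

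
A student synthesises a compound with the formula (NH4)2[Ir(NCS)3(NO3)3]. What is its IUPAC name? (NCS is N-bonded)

ammonium triisothiocyanatotrinitratoiridate(IV)

The 2 ammonium counter-ions carry a total charge of +2, so each complex ion is 2−.
Ligand charges: 3×isothiocyanato (-1 each), 3×nitrato (-1 each); total -6. So Ir + (-6) = 2−, giving Ir = +4.
Ligands are named alphabetically: isothiocyanato before nitrato.
The complex ion is anionic, so iridium takes the -ate form iridate(IV).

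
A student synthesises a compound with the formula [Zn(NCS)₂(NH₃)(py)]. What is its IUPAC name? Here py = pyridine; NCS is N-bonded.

There is no counter-ion, so the complex is neutral overall.
Ligand charges: 1×ammine (neutral), 1×pyridine (neutral), 2×isothiocyanato (-1 each); total -2. So Zn + (-2) = 0, giving Zn = +2.
Ligands are named alphabetically: ammine before isothiocyanato before pyridine.

amminediisothiocyanato(pyridine)zinc(II)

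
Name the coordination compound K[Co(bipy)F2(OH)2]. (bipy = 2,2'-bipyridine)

The 1 potassium counter-ion carries a total charge of +1, so each complex ion is 1−.
Ligand charges: 2×hydroxo (-1 each), 2×fluoro (-1 each), 1×2,2'-bipyridine (neutral); total -4. So Co + (-4) = 1−, giving Co = +3.
The complex ion is anionic, so cobalt takes the -ate form cobaltate(III).

potassium (2,2'-bipyridine)difluorodihydroxocobaltate(III)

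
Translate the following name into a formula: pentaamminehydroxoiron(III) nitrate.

Ligands: 1 hydroxo (OH, -1), 5 ammine (NH3, neutral). Ligand charge sum = -1.
With Fe in oxidation state +3, the complex ion is [Fe...]^2+.
Charge balance with nitrate (-1) requires 1 complex ion per 2 nitrate.

[Fe(NH3)5(OH)](NO3)2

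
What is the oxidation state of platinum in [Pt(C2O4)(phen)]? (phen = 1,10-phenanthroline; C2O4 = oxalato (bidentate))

No counter-ion: the bracketed complex is neutral.
Ligand charges: 1×phen neutral; 1×C2O4 = -2; sum -2.
Pt + (-2) = 0 ⇒ Pt is +2.

+2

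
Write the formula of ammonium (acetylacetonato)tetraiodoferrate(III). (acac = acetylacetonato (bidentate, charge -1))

Ligands: 4 iodo (I, -1), 1 acetylacetonato (acac, -1). Ligand charge sum = -5.
With Fe in oxidation state +3, the complex ion is [Fe...]^2−.
Charge balance with ammonium (+1) requires 1 complex ion per 2 ammonium.

(NH4)2[Fe(acac)I4]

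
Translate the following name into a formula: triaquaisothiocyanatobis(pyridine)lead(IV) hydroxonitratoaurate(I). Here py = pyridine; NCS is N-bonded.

Cation [Pb…]: ligand charges -1, Pb(IV) ⇒ ion charge 3+.
Anion [Au…]: ligand charges -2, Au(I) ⇒ ion charge 1−.
One 3+ cation requires 3 of the 1− anion.

[Pb(H2O)3(NCS)(py)2][Au(NO3)(OH)]3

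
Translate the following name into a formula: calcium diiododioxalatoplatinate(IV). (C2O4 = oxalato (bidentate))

Ca[Pt(C2O4)2I2]

Ligands: 2 oxalato (C2O4, -2), 2 iodo (I, -1). Ligand charge sum = -6.
With Pt in oxidation state +4, the complex ion is [Pt...]^2−.
Charge balance with calcium (+2) requires 1 complex ion per 1 calcium.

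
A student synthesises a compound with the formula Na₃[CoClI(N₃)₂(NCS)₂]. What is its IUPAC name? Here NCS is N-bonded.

The 3 sodium counter-ions carry a total charge of +3, so each complex ion is 3−.
Ligand charges: 1×iodo (-1 each), 1×chloro (-1 each), 2×azido (-1 each), 2×isothiocyanato (-1 each); total -6. So Co + (-6) = 3−, giving Co = +3.
Ligands are named alphabetically: azido before chloro before iodo before isothiocyanato.
The complex ion is anionic, so cobalt takes the -ate form cobaltate(III).

sodium diazidochloroiododiisothiocyanatocobaltate(III)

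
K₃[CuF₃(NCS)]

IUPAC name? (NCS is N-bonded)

potassium trifluoroisothiocyanatocuprate(I)

The 3 potassium counter-ions carry a total charge of +3, so each complex ion is 3−.
Ligand charges: 3×fluoro (-1 each), 1×isothiocyanato (-1 each); total -4. So Cu + (-4) = 3−, giving Cu = +1.
Ligands are named alphabetically: fluoro before isothiocyanato.
The complex ion is anionic, so copper takes the -ate form cuprate(I).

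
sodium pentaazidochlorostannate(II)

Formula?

Na4[SnCl(N3)5]

Ligands: 5 azido (N3, -1), 1 chloro (Cl, -1). Ligand charge sum = -6.
With Sn in oxidation state +2, the complex ion is [Sn...]^4−.
Charge balance with sodium (+1) requires 1 complex ion per 4 sodium.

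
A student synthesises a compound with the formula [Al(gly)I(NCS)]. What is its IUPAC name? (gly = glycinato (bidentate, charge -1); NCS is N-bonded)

(glycinato)iodoisothiocyanatoaluminium(III)

There is no counter-ion, so the complex is neutral overall.
Ligand charges: 1×glycinato (-1 each), 1×iodo (-1 each), 1×isothiocyanato (-1 each); total -3. So Al + (-3) = 0, giving Al = +3.
Ligands are named alphabetically: glycinato before iodo before isothiocyanato.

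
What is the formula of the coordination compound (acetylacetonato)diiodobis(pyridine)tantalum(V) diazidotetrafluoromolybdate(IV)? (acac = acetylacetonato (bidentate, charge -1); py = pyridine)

Cation [Ta…]: ligand charges -3, Ta(V) ⇒ ion charge 2+.
Anion [Mo…]: ligand charges -6, Mo(IV) ⇒ ion charge 2−.
One 2+ cation balances one 2− anion.

[Ta(acac)I2(py)2][MoF4(N3)2]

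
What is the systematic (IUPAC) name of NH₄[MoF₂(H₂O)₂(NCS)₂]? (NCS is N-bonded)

ammonium diaquadifluorodiisothiocyanatomolybdate(III)

The 1 ammonium counter-ion carries a total charge of +1, so each complex ion is 1−.
Ligand charges: 2×fluoro (-1 each), 2×aqua (neutral), 2×isothiocyanato (-1 each); total -4. So Mo + (-4) = 1−, giving Mo = +3.
The complex ion is anionic, so molybdenum takes the -ate form molybdate(III).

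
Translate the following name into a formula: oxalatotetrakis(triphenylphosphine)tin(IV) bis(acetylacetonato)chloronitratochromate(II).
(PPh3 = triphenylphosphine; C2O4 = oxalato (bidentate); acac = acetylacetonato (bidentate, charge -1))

Cation [Sn…]: ligand charges -2, Sn(IV) ⇒ ion charge 2+.
Anion [Cr…]: ligand charges -4, Cr(II) ⇒ ion charge 2−.

[Sn(C2O4)(PPh3)4][Cr(acac)2Cl(NO3)]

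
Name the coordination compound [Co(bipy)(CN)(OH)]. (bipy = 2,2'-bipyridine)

There is no counter-ion, so the complex is neutral overall.
Ligand charges: 1×2,2'-bipyridine (neutral), 1×hydroxo (-1 each), 1×cyano (-1 each); total -2. So Co + (-2) = 0, giving Co = +2.
Ligands are named alphabetically: bipyridine before cyano before hydroxo.

(2,2'-bipyridine)cyanohydroxocobalt(II)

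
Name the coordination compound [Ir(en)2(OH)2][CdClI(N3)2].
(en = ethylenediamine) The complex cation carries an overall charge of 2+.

The complex cation is given as 2+; its ligand charges sum to -2, so Ir = +4.
A 1:1 salt means the anion carries the equal and opposite charge, 2−.
Anion: ligand charges sum to -4; for the ion to be 2−, Cd = +2.

bis(ethylenediamine)dihydroxoiridium(IV) diazidochloroiodocadmate(II)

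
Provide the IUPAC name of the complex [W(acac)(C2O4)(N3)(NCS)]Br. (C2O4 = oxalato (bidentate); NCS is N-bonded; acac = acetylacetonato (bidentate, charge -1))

The 1 bromide counter-ion carries a total charge of -1, so each complex ion is 1+.
Ligand charges: 1×oxalato (-2 each), 1×azido (-1 each), 1×isothiocyanato (-1 each), 1×acetylacetonato (-1 each); total -5. So W + (-5) = 1+, giving W = +6.
Ligands are named alphabetically: acetylacetonato before azido before isothiocyanato before oxalato.

(acetylacetonato)azidoisothiocyanatooxalatotungsten(VI) bromide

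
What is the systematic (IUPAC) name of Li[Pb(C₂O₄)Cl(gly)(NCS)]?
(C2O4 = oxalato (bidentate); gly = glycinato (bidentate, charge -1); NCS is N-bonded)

lithium chloro(glycinato)isothiocyanatooxalatoplumbate(IV)

The 1 lithium counter-ion carries a total charge of +1, so each complex ion is 1−.
Ligand charges: 1×oxalato (-2 each), 1×glycinato (-1 each), 1×chloro (-1 each), 1×isothiocyanato (-1 each); total -5. So Pb + (-5) = 1−, giving Pb = +4.
Ligands are named alphabetically: chloro before glycinato before isothiocyanato before oxalato.
The complex ion is anionic, so lead takes the -ate form plumbate(IV).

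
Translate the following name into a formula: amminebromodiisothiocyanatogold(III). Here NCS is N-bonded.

Ligands: 1 ammine (NH3, neutral), 2 isothiocyanato (NCS, -1), 1 bromo (Br, -1). Ligand charge sum = -3.
With Au in oxidation state +3, the complex ion is [Au...].

[AuBr(NCS)2(NH3)]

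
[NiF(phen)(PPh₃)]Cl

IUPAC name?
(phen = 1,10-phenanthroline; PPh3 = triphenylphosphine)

The 1 chloride counter-ion carries a total charge of -1, so each complex ion is 1+.
Ligand charges: 1×1,10-phenanthroline (neutral), 1×triphenylphosphine (neutral), 1×fluoro (-1 each); total -1. So Ni + (-1) = 1+, giving Ni = +2.
Ligands are named alphabetically: fluoro before phenanthroline before triphenylphosphine.

fluoro(1,10-phenanthroline)(triphenylphosphine)nickel(II) chloride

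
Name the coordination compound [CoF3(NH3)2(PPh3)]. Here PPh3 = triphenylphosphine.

diamminetrifluoro(triphenylphosphine)cobalt(III)

There is no counter-ion, so the complex is neutral overall.
Ligand charges: 2×ammine (neutral), 1×triphenylphosphine (neutral), 3×fluoro (-1 each); total -3. So Co + (-3) = 0, giving Co = +3.
Ligands are named alphabetically: ammine before fluoro before triphenylphosphine.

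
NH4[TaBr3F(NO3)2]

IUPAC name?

The 1 ammonium counter-ion carries a total charge of +1, so each complex ion is 1−.
Ligand charges: 2×nitrato (-1 each), 3×bromo (-1 each), 1×fluoro (-1 each); total -6. So Ta + (-6) = 1−, giving Ta = +5.
The complex ion is anionic, so tantalum takes the -ate form tantalate(V).

ammonium tribromofluorodinitratotantalate(V)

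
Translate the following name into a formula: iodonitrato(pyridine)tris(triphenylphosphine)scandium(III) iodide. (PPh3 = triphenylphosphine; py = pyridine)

[ScI(NO3)(PPh3)3(py)]I

Ligands: 1 nitrato (NO3, -1), 1 iodo (I, -1), 3 triphenylphosphine (PPh3, neutral), 1 pyridine (py, neutral). Ligand charge sum = -2.
With Sc in oxidation state +3, the complex ion is [Sc...]^1+.
Charge balance with iodide (-1) requires 1 complex ion per 1 iodide.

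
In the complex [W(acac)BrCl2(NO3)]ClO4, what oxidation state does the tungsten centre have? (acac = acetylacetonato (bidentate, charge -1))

+6

1 perchlorate outside the brackets (-1 each) → the complex ion is 1+.
Ligand charges: 1×acac = -1; 2×Cl = -2; 1×NO3 = -1; 1×Br = -1; sum -5.
W + (-5) = 1+ ⇒ W is +6.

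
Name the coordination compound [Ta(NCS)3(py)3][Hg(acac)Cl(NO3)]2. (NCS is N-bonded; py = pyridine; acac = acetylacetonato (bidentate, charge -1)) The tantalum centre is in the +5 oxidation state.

Ta is given as +5; the cation's ligand charges sum to -3, so the complex cation is 2+.
With 2 anions per cation, each anion must be 2/2 = 1−.
Anion: ligand charges sum to -3; for the ion to be 1−, Hg = +2.

triisothiocyanatotris(pyridine)tantalum(V) (acetylacetonato)chloronitratomercurate(II)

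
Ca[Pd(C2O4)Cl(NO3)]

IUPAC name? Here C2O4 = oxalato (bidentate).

The 1 calcium counter-ion carries a total charge of +2, so each complex ion is 2−.
Ligand charges: 1×nitrato (-1 each), 1×chloro (-1 each), 1×oxalato (-2 each); total -4. So Pd + (-4) = 2−, giving Pd = +2.
Ligands are named alphabetically: chloro before nitrato before oxalato.
The complex ion is anionic, so palladium takes the -ate form palladate(II).

calcium chloronitratooxalatopalladate(II)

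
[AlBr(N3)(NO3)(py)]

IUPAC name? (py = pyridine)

There is no counter-ion, so the complex is neutral overall.
Ligand charges: 1×azido (-1 each), 1×nitrato (-1 each), 1×pyridine (neutral), 1×bromo (-1 each); total -3. So Al + (-3) = 0, giving Al = +3.
Ligands are named alphabetically: azido before bromo before nitrato before pyridine.

azidobromonitrato(pyridine)aluminium(III)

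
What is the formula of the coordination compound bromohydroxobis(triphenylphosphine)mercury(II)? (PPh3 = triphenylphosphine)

Ligands: 1 hydroxo (OH, -1), 1 bromo (Br, -1), 2 triphenylphosphine (PPh3, neutral). Ligand charge sum = -2.
With Hg in oxidation state +2, the complex ion is [Hg...].

[HgBr(OH)(PPh3)2]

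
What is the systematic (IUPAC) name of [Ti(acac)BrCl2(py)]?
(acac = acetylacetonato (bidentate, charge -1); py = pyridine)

There is no counter-ion, so the complex is neutral overall.
Ligand charges: 1×bromo (-1 each), 1×acetylacetonato (-1 each), 1×pyridine (neutral), 2×chloro (-1 each); total -4. So Ti + (-4) = 0, giving Ti = +4.
Ligands are named alphabetically: acetylacetonato before bromo before chloro before pyridine.

(acetylacetonato)bromodichloro(pyridine)titanium(IV)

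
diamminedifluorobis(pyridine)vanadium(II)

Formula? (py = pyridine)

[VF2(NH3)2(py)2]

Ligands: 2 fluoro (F, -1), 2 pyridine (py, neutral), 2 ammine (NH3, neutral). Ligand charge sum = -2.
With V in oxidation state +2, the complex ion is [V...].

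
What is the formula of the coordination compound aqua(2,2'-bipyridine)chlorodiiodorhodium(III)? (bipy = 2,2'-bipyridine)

[Rh(bipy)Cl(H2O)I2]

Ligands: 1 aqua (H2O, neutral), 1 2,2'-bipyridine (bipy, neutral), 1 chloro (Cl, -1), 2 iodo (I, -1). Ligand charge sum = -3.
With Rh in oxidation state +3, the complex ion is [Rh...].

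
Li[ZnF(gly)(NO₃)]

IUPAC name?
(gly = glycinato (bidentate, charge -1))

The 1 lithium counter-ion carries a total charge of +1, so each complex ion is 1−.
Ligand charges: 1×nitrato (-1 each), 1×glycinato (-1 each), 1×fluoro (-1 each); total -3. So Zn + (-3) = 1−, giving Zn = +2.
Ligands are named alphabetically: fluoro before glycinato before nitrato.
The complex ion is anionic, so zinc takes the -ate form zincate(II).

lithium fluoro(glycinato)nitratozincate(II)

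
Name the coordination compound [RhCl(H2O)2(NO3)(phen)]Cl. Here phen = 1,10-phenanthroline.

diaquachloronitrato(1,10-phenanthroline)rhodium(III) chloride

The 1 chloride counter-ion carries a total charge of -1, so each complex ion is 1+.
Ligand charges: 1×chloro (-1 each), 1×1,10-phenanthroline (neutral), 1×nitrato (-1 each), 2×aqua (neutral); total -2. So Rh + (-2) = 1+, giving Rh = +3.
Ligands are named alphabetically: aqua before chloro before nitrato before phenanthroline.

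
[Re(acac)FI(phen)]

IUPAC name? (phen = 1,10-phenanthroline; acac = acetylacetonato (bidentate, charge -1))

(acetylacetonato)fluoroiodo(1,10-phenanthroline)rhenium(III)

There is no counter-ion, so the complex is neutral overall.
Ligand charges: 1×fluoro (-1 each), 1×1,10-phenanthroline (neutral), 1×acetylacetonato (-1 each), 1×iodo (-1 each); total -3. So Re + (-3) = 0, giving Re = +3.
Ligands are named alphabetically: acetylacetonato before fluoro before iodo before phenanthroline.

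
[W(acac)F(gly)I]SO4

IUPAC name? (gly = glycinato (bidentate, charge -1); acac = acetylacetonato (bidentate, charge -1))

(acetylacetonato)fluoro(glycinato)iodotungsten(VI) sulfate

The 1 sulfate counter-ion carries a total charge of -2, so each complex ion is 2+.
Ligand charges: 1×glycinato (-1 each), 1×fluoro (-1 each), 1×iodo (-1 each), 1×acetylacetonato (-1 each); total -4. So W + (-4) = 2+, giving W = +6.
Ligands are named alphabetically: acetylacetonato before fluoro before glycinato before iodo.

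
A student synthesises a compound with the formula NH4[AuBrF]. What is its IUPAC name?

ammonium bromofluoroaurate(I)

The 1 ammonium counter-ion carries a total charge of +1, so each complex ion is 1−.
Ligand charges: 1×bromo (-1 each), 1×fluoro (-1 each); total -2. So Au + (-2) = 1−, giving Au = +1.
Ligands are named alphabetically: bromo before fluoro.
The complex ion is anionic, so gold takes the -ate form aurate(I).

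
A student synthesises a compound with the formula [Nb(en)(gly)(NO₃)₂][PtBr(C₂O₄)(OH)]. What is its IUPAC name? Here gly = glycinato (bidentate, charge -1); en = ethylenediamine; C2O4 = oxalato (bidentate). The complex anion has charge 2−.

(ethylenediamine)(glycinato)dinitratoniobium(V) bromohydroxooxalatoplatinate(II)

The complex anion is given as 2−; its ligand charges sum to -4, so Pt = +2.
A 1:1 salt means the cation carries the equal and opposite charge, 2+.
Cation: ligand charges sum to -3; for the ion to be 2+, Nb = +5.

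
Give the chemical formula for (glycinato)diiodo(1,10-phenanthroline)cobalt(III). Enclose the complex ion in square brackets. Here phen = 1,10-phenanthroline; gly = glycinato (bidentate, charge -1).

[Co(gly)I2(phen)]

Ligands: 1 1,10-phenanthroline (phen, neutral), 2 iodo (I, -1), 1 glycinato (gly, -1). Ligand charge sum = -3.
With Co in oxidation state +3, the complex ion is [Co...].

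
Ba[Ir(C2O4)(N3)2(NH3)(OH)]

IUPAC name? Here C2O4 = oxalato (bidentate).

barium amminediazidohydroxooxalatoiridate(III)

The 1 barium counter-ion carries a total charge of +2, so each complex ion is 2−.
Ligand charges: 1×hydroxo (-1 each), 1×oxalato (-2 each), 1×ammine (neutral), 2×azido (-1 each); total -5. So Ir + (-5) = 2−, giving Ir = +3.
Ligands are named alphabetically: ammine before azido before hydroxo before oxalato.
The complex ion is anionic, so iridium takes the -ate form iridate(III).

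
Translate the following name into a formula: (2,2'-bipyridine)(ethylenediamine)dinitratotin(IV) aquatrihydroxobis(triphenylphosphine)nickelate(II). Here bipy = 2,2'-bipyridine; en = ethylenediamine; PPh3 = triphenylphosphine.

[Sn(bipy)(en)(NO3)2][Ni(H2O)(OH)3(PPh3)2]2

Cation [Sn…]: ligand charges -2, Sn(IV) ⇒ ion charge 2+.
Anion [Ni…]: ligand charges -3, Ni(II) ⇒ ion charge 1−.
One 2+ cation requires 2 of the 1− anion.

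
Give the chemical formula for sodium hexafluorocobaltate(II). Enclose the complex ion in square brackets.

Ligands: 6 fluoro (F, -1). Ligand charge sum = -6.
With Co in oxidation state +2, the complex ion is [Co...]^4−.
Charge balance with sodium (+1) requires 1 complex ion per 4 sodium.

Na4[CoF6]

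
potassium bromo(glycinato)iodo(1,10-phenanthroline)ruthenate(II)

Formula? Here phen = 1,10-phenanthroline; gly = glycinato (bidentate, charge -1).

K[RuBr(gly)I(phen)]

Ligands: 1 iodo (I, -1), 1 1,10-phenanthroline (phen, neutral), 1 glycinato (gly, -1), 1 bromo (Br, -1). Ligand charge sum = -3.
With Ru in oxidation state +2, the complex ion is [Ru...]^1−.
Charge balance with potassium (+1) requires 1 complex ion per 1 potassium.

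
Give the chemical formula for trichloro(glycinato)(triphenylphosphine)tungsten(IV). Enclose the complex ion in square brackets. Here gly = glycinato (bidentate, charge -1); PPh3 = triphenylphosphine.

[WCl3(gly)(PPh3)]

Ligands: 3 chloro (Cl, -1), 1 glycinato (gly, -1), 1 triphenylphosphine (PPh3, neutral). Ligand charge sum = -4.
With W in oxidation state +4, the complex ion is [W...].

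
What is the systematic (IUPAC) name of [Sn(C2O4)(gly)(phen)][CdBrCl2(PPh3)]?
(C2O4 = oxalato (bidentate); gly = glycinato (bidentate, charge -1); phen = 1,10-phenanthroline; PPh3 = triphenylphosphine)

Both ions are complex: the cation is named first with the plain metal name, the anion second with the -ate form; each ion's ligands are alphabetised independently.
Cadmium is always +2 in its complexes; the anion's ligand charges sum to -3, so the complex anion is 1−.
A 1:1 salt means the cation carries the equal and opposite charge, 1+.
Cation: ligand charges sum to -3; for the ion to be 1+, Sn = +4.

(glycinato)oxalato(1,10-phenanthroline)tin(IV) bromodichloro(triphenylphosphine)cadmate(II)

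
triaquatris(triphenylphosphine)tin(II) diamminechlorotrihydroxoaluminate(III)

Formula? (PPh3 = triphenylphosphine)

Cation [Sn…]: ligand charges 0, Sn(II) ⇒ ion charge 2+.
Anion [Al…]: ligand charges -4, Al(III) ⇒ ion charge 1−.
One 2+ cation requires 2 of the 1− anion.

[Sn(H2O)3(PPh3)3][AlCl(NH3)2(OH)3]2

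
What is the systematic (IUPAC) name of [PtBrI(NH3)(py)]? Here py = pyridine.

There is no counter-ion, so the complex is neutral overall.
Ligand charges: 1×bromo (-1 each), 1×pyridine (neutral), 1×ammine (neutral), 1×iodo (-1 each); total -2. So Pt + (-2) = 0, giving Pt = +2.
Ligands are named alphabetically: ammine before bromo before iodo before pyridine.

amminebromoiodo(pyridine)platinum(II)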